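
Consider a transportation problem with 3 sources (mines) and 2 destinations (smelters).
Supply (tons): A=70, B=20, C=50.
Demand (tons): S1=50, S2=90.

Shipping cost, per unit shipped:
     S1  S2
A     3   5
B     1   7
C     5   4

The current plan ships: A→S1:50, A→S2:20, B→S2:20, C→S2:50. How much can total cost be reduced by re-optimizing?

Current plan cost = 50·3 + 20·5 + 20·7 + 50·4 = 590.
Optimal plan:
  A->S1: 30 × 3 = 90
  A->S2: 40 × 5 = 200
  B->S1: 20 × 1 = 20
  C->S2: 50 × 4 = 200
Optimal cost = 510.
Saving = 590 − 510 = 80.

80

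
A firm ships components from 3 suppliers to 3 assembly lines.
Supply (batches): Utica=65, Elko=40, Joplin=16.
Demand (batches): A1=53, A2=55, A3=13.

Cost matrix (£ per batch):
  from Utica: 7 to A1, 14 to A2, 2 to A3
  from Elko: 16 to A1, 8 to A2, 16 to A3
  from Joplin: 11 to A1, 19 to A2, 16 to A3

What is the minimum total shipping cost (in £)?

Optimal allocation:
  Utica→A1: 37 × £7 = £259
  Utica→A2: 15 × £14 = £210
  Utica→A3: 13 × £2 = £26
  Elko→A2: 40 × £8 = £320
  Joplin→A1: 16 × £11 = £176
Total = 259 + 210 + 26 + 320 + 176 = £991.
(Supply check: Utica ships 65; Elko ships 40; Joplin ships 16.)

991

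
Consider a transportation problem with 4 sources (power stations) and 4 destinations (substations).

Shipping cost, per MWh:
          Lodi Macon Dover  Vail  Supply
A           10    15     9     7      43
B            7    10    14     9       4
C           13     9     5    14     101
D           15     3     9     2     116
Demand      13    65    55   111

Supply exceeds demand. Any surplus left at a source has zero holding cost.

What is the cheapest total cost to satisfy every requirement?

1136

A cheapest plan:
  A->Lodi: 9 × 10 = 90
  A->Vail: 34 × 7 = 238
  B->Lodi: 4 × 7 = 28
  C->Macon: 26 × 9 = 234
  C->Dover: 55 × 5 = 275
  D->Macon: 39 × 3 = 117
  D->Vail: 77 × 2 = 154
Total = 90 + 238 + 28 + 234 + 275 + 117 + 154 = 1136.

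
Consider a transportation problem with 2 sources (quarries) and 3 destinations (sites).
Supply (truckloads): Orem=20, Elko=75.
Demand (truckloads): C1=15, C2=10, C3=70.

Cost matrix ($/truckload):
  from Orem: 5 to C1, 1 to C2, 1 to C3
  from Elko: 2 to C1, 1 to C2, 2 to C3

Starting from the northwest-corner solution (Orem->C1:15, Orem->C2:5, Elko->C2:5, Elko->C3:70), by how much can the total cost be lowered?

Current plan cost = 15·5 + 5·1 + 5·1 + 70·2 = $225.
Optimal plan:
  Orem to C3: 20 × $1 = $20
  Elko to C1: 15 × $2 = $30
  Elko to C2: 10 × $1 = $10
  Elko to C3: 50 × $2 = $100
Optimal cost = $160.
Saving = 225 − 160 = $65.

65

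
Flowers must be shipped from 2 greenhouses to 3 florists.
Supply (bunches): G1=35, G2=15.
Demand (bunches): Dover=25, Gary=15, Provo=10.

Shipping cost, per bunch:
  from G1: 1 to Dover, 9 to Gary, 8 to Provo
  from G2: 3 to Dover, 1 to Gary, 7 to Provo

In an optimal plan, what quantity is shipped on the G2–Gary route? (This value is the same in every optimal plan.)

The minimum-cost plan:
  G1→Dover: 25 × 1 = 25
  G1→Provo: 10 × 8 = 80
  G2→Gary: 15 × 1 = 15
Total cost = 120.
So G2→Gary carries 15 bunches.

15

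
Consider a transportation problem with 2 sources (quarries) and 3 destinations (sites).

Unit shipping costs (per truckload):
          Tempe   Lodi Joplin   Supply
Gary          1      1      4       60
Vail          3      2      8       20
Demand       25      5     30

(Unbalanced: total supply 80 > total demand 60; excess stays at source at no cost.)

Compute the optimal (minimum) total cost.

150

An optimal shipping plan:
  Gary to Tempe: 25 × 1 = 25
  Gary to Lodi: 5 × 1 = 5
  Gary to Joplin: 30 × 4 = 120
Total = 25 + 5 + 120 = 150.
(Supply check: Gary ships 60; Vail ships 0.)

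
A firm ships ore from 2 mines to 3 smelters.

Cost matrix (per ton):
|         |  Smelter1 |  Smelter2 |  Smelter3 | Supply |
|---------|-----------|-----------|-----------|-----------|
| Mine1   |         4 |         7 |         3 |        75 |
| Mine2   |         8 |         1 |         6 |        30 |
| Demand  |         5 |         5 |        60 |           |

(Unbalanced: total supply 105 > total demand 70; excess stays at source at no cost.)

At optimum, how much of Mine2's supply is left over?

Minimum-cost shipments:
  Mine1→Smelter1: 5 × 4 = 20
  Mine1→Smelter3: 60 × 3 = 180
  Mine2→Smelter2: 5 × 1 = 5
Total cost = 205.
Mine2 ships 5 of its 30, leaving 25.

25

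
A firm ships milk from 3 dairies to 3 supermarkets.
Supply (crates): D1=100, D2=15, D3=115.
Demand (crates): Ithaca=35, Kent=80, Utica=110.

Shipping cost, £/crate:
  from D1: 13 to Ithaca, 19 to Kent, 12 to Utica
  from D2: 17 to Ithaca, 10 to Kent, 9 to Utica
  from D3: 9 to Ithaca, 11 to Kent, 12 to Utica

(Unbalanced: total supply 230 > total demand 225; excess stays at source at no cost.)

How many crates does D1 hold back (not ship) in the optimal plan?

An optimal plan:
  D1 to Utica: 95 × £12 = £1140
  D2 to Utica: 15 × £9 = £135
  D3 to Ithaca: 35 × £9 = £315
  D3 to Kent: 80 × £11 = £880
Total cost = £2470.
D1 ships 95 of its 100, leaving 5.

5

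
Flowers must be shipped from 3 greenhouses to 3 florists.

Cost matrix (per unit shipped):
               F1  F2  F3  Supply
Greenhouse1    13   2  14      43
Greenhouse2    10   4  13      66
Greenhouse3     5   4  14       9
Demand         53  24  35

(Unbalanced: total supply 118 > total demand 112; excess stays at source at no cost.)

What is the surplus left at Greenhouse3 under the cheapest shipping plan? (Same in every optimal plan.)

0

An optimal plan:
  Greenhouse1 to F2: 24 bunches
  Greenhouse1 to F3: 13 bunches
  Greenhouse2 to F1: 44 bunches
  Greenhouse2 to F3: 22 bunches
  Greenhouse3 to F1: 9 bunches
Total cost = 1001.
Greenhouse3 ships 9 of its 9, leaving 0.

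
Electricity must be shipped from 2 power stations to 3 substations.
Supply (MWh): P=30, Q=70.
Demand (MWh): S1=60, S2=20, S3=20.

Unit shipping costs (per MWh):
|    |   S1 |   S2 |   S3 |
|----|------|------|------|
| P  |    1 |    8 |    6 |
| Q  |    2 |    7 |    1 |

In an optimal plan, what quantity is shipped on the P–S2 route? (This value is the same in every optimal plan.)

0

Optimal shipments:
  P–S1: 30 MWh
  Q–S1: 30 MWh
  Q–S2: 20 MWh
  Q–S3: 20 MWh
Total cost = 250.
The route P→S2 is not used.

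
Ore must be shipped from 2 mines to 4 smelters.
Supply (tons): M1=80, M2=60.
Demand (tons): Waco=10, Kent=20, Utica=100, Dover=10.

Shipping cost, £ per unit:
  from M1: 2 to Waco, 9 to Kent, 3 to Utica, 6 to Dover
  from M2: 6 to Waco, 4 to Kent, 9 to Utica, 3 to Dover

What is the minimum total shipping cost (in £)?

Optimal allocation:
  M1->Utica: 80 × £3 = £240
  M2->Waco: 10 × £6 = £60
  M2->Kent: 20 × £4 = £80
  M2->Utica: 20 × £9 = £180
  M2->Dover: 10 × £3 = £30
Total = 240 + 60 + 80 + 180 + 30 = £590.

590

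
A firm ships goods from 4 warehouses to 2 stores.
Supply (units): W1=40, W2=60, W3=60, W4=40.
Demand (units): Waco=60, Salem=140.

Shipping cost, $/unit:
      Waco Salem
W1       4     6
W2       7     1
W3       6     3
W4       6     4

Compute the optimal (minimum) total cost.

A cheapest plan:
  W1→Waco: 40 × $4 = $160
  W2→Salem: 60 × $1 = $60
  W3→Salem: 60 × $3 = $180
  W4→Waco: 20 × $6 = $120
  W4→Salem: 20 × $4 = $80
Total = 160 + 60 + 180 + 120 + 80 = $600.
(Supply check: W1 ships 40; W2 ships 60; W3 ships 60; W4 ships 40.)

600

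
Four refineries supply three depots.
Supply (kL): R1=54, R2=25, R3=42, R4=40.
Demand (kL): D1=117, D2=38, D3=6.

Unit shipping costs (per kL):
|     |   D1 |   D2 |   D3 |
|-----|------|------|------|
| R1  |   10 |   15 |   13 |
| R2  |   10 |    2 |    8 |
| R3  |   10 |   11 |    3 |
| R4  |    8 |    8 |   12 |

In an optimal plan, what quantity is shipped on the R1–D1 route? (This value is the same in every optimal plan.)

54

Optimal shipments:
  R1→D1: 54 kL
  R2→D2: 25 kL
  R3→D1: 36 kL
  R3→D3: 6 kL
  R4→D1: 27 kL
  R4→D2: 13 kL
Total cost = 1288.
So R1→D1 carries 54 kL.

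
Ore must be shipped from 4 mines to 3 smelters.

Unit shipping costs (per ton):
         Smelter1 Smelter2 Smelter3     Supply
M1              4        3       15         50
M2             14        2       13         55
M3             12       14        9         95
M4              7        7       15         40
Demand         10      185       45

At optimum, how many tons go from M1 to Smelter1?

Solving gives:
  M1->Smelter2: 50 tons
  M2->Smelter2: 55 tons
  M3->Smelter1: 10 tons
  M3->Smelter2: 40 tons
  M3->Smelter3: 45 tons
  M4->Smelter2: 40 tons
Total cost = 1625.
The route M1→Smelter1 is not used.

0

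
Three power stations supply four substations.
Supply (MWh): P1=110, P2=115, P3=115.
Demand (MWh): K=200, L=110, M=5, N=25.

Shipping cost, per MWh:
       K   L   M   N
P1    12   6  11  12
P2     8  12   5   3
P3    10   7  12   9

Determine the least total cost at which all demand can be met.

Optimal allocation:
  P1 to L: 110 × 6 = 660
  P2 to K: 85 × 8 = 680
  P2 to M: 5 × 5 = 25
  P2 to N: 25 × 3 = 75
  P3 to K: 115 × 10 = 1150
Total = 660 + 680 + 25 + 75 + 1150 = 2590.

2590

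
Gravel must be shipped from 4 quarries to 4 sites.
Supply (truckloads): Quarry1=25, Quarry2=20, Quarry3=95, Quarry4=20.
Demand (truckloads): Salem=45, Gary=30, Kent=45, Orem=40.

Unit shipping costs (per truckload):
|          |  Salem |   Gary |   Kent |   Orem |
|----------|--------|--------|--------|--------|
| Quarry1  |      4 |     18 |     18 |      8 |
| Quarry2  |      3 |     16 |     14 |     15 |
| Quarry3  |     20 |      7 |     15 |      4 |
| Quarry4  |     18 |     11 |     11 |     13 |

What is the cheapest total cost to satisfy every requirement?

1125

A cheapest plan:
  Quarry1–Salem: 25 × 4 = 100
  Quarry2–Salem: 20 × 3 = 60
  Quarry3–Gary: 30 × 7 = 210
  Quarry3–Kent: 25 × 15 = 375
  Quarry3–Orem: 40 × 4 = 160
  Quarry4–Kent: 20 × 11 = 220
Total = 100 + 60 + 210 + 375 + 160 + 220 = 1125.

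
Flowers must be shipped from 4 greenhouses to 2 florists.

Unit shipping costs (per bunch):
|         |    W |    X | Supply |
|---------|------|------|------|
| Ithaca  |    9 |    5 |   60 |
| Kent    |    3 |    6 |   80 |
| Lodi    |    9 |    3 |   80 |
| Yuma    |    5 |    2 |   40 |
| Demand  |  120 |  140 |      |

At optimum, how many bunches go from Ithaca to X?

Solving gives:
  Ithaca to X: 60 × 5 = 300
  Kent to W: 80 × 3 = 240
  Lodi to X: 80 × 3 = 240
  Yuma to W: 40 × 5 = 200
Total cost = 980.
So Ithaca→X carries 60 bunches.

60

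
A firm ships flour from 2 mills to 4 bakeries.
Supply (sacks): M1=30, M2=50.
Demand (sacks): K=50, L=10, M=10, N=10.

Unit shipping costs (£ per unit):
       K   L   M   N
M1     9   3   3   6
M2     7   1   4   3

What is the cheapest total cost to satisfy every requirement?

460

A cheapest plan:
  M1–K: 10 × £9 = £90
  M1–L: 10 × £3 = £30
  M1–M: 10 × £3 = £30
  M2–K: 40 × £7 = £280
  M2–N: 10 × £3 = £30
Total = 90 + 30 + 30 + 280 + 30 = £460.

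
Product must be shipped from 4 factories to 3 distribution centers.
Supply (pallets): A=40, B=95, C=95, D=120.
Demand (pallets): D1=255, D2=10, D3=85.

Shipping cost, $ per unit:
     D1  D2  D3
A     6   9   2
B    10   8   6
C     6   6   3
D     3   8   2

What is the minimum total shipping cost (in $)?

One minimum-cost allocation:
  A->D3: 40 × $2 = $80
  B->D1: 40 × $10 = $400
  B->D2: 10 × $8 = $80
  B->D3: 45 × $6 = $270
  C->D1: 95 × $6 = $570
  D->D1: 120 × $3 = $360
Total = 80 + 400 + 80 + 270 + 570 + 360 = $1760.
(Supply check: A ships 40; B ships 95; C ships 95; D ships 120.)

1760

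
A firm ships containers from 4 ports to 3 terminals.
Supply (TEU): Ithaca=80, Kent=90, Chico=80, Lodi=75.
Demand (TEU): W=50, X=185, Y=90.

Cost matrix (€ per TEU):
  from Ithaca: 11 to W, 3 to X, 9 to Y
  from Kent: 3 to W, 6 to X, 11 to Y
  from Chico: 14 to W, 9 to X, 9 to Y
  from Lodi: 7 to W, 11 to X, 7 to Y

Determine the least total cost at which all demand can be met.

1875

A cheapest plan:
  Ithaca->X: 80 × €3 = €240
  Kent->W: 50 × €3 = €150
  Kent->X: 40 × €6 = €240
  Chico->X: 65 × €9 = €585
  Chico->Y: 15 × €9 = €135
  Lodi->Y: 75 × €7 = €525
Total = 240 + 150 + 240 + 585 + 135 + 525 = €1875.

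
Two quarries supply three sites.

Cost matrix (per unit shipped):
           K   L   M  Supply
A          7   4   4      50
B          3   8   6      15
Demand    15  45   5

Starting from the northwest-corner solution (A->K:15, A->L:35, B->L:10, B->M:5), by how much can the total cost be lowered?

Current plan cost = 15·7 + 35·4 + 10·8 + 5·6 = 355.
Optimal plan:
  A→L: 45 × 4 = 180
  A→M: 5 × 4 = 20
  B→K: 15 × 3 = 45
Optimal cost = 245.
Saving = 355 − 245 = 110.

110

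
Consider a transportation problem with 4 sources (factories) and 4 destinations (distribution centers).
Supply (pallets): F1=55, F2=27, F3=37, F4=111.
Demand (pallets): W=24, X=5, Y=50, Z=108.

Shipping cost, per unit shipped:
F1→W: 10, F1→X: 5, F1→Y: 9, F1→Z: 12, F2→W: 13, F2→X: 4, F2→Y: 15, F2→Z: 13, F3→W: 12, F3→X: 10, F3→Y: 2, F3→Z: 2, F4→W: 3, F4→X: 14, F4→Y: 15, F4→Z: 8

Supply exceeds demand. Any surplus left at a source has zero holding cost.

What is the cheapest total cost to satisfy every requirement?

Optimal allocation:
  F1–Y: 34 × 9 = 306
  F2–X: 5 × 4 = 20
  F3–Y: 16 × 2 = 32
  F3–Z: 21 × 2 = 42
  F4–W: 24 × 3 = 72
  F4–Z: 87 × 8 = 696
Total = 306 + 20 + 32 + 42 + 72 + 696 = 1168.
(Supply check: F1 ships 34; F2 ships 5; F3 ships 37; F4 ships 111.)

1168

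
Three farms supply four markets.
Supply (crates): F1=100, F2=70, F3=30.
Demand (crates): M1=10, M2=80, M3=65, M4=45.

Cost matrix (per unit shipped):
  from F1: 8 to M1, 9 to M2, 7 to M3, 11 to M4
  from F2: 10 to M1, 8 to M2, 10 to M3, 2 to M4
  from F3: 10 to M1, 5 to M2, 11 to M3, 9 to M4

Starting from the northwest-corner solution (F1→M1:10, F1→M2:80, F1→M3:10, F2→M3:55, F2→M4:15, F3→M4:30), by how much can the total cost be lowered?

Current plan cost = 10·8 + 80·9 + 10·7 + 55·10 + 15·2 + 30·9 = 1720.
Optimal plan:
  F1–M1: 10 × 8 = 80
  F1–M2: 25 × 9 = 225
  F1–M3: 65 × 7 = 455
  F2–M2: 25 × 8 = 200
  F2–M4: 45 × 2 = 90
  F3–M2: 30 × 5 = 150
Optimal cost = 1200.
Saving = 1720 − 1200 = 520.

520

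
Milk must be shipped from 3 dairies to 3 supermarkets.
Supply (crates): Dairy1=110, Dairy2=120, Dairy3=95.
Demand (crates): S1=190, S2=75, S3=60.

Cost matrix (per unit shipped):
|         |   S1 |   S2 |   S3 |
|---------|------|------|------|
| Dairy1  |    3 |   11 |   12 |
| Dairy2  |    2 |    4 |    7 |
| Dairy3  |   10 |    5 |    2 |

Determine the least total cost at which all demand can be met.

A cheapest plan:
  Dairy1 to S1: 110 × 3 = 330
  Dairy2 to S1: 80 × 2 = 160
  Dairy2 to S2: 40 × 4 = 160
  Dairy3 to S2: 35 × 5 = 175
  Dairy3 to S3: 60 × 2 = 120
Total = 330 + 160 + 160 + 175 + 120 = 945.

945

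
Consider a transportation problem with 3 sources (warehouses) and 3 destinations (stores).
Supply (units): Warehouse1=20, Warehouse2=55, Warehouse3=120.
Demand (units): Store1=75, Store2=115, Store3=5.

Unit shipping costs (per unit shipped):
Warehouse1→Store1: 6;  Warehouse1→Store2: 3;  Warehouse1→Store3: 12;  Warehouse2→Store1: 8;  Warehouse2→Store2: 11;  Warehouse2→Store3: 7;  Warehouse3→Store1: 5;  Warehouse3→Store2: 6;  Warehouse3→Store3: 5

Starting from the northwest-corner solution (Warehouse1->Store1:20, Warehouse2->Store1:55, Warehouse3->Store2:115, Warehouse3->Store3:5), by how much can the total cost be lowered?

85

Current plan cost = 20·6 + 55·8 + 115·6 + 5·5 = 1275.
Optimal plan:
  Warehouse1->Store2: 20 × 3 = 60
  Warehouse2->Store1: 50 × 8 = 400
  Warehouse2->Store3: 5 × 7 = 35
  Warehouse3->Store1: 25 × 5 = 125
  Warehouse3->Store2: 95 × 6 = 570
Optimal cost = 1190.
Saving = 1275 − 1190 = 85.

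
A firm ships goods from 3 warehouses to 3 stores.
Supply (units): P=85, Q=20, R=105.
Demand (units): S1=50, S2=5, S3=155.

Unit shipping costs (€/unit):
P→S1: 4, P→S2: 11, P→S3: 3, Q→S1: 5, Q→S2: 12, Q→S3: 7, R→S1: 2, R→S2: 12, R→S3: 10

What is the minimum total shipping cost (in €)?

1055

Optimal allocation:
  P→S3: 85 × €3 = €255
  Q→S3: 20 × €7 = €140
  R→S1: 50 × €2 = €100
  R→S2: 5 × €12 = €60
  R→S3: 50 × €10 = €500
Total = 255 + 140 + 100 + 60 + 500 = €1055.
(Supply check: P ships 85; Q ships 20; R ships 105.)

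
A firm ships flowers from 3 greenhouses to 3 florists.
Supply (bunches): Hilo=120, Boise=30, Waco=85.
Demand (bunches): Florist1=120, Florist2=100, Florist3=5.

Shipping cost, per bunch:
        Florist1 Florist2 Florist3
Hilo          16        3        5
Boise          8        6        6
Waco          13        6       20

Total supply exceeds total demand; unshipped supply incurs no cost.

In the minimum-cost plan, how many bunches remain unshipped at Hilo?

10

Minimum-cost shipments:
  Hilo→Florist1: 5 × 16 = 80
  Hilo→Florist2: 100 × 3 = 300
  Hilo→Florist3: 5 × 5 = 25
  Boise→Florist1: 30 × 8 = 240
  Waco→Florist1: 85 × 13 = 1105
Total cost = 1750.
Hilo ships 110 of its 120, leaving 10.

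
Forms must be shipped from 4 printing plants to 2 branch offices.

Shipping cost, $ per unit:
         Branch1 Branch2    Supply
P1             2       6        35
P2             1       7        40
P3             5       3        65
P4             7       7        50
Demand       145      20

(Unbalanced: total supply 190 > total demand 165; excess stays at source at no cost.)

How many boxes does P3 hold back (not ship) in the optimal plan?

0

Minimum-cost shipments:
  P1 to Branch1: 35 × $2 = $70
  P2 to Branch1: 40 × $1 = $40
  P3 to Branch1: 45 × $5 = $225
  P3 to Branch2: 20 × $3 = $60
  P4 to Branch1: 25 × $7 = $175
Total cost = $570.
P3 ships 65 of its 65, leaving 0.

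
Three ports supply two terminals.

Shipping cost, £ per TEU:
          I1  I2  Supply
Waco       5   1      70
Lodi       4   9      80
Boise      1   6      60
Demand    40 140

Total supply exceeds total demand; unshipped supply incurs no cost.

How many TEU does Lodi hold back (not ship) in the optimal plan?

Minimum-cost shipments:
  Waco→I2: 70 × £1 = £70
  Lodi→I1: 40 × £4 = £160
  Lodi→I2: 10 × £9 = £90
  Boise→I2: 60 × £6 = £360
Total cost = £680.
Lodi ships 50 of its 80, leaving 30.

30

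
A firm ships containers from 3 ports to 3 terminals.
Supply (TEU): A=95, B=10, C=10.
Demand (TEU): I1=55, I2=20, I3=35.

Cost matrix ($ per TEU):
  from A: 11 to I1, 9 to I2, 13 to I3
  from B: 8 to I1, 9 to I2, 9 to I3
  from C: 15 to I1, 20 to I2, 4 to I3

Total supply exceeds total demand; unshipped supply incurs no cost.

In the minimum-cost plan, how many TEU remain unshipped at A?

Minimum-cost shipments:
  A→I1: 55 × $11 = $605
  A→I2: 20 × $9 = $180
  A→I3: 15 × $13 = $195
  B→I3: 10 × $9 = $90
  C→I3: 10 × $4 = $40
Total cost = $1110.
A ships 90 of its 95, leaving 5.

5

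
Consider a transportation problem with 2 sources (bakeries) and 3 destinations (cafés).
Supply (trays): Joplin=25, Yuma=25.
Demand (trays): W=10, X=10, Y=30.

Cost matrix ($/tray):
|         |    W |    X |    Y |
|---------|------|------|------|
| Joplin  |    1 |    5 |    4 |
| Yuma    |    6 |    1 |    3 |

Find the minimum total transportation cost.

125

A cheapest plan:
  Joplin to W: 10 trays
  Joplin to Y: 15 trays
  Yuma to X: 10 trays
  Yuma to Y: 15 trays
Total cost = $125.
(Supply check: Joplin ships 25; Yuma ships 25.)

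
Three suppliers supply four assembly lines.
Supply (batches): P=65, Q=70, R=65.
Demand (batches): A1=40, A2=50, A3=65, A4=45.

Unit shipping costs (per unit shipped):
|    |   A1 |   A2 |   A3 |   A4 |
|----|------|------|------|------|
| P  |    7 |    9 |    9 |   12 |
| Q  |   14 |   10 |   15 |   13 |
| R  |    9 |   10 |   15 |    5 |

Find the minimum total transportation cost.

1750

A cheapest plan:
  P→A1: 20 batches
  P→A3: 45 batches
  Q→A2: 50 batches
  Q→A3: 20 batches
  R→A1: 20 batches
  R→A4: 45 batches
Total cost = 1750.
(Supply check: P ships 65; Q ships 70; R ships 65.)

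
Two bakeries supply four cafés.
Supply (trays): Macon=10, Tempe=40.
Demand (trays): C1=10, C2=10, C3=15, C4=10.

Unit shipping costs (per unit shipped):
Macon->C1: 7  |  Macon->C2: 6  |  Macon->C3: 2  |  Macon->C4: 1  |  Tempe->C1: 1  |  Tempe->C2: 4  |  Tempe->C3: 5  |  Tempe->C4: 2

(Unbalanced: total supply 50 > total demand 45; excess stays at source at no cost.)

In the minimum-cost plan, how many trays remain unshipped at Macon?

0

Minimum-cost shipments:
  Macon to C3: 10 × 2 = 20
  Tempe to C1: 10 × 1 = 10
  Tempe to C2: 10 × 4 = 40
  Tempe to C3: 5 × 5 = 25
  Tempe to C4: 10 × 2 = 20
Total cost = 115.
Macon ships 10 of its 10, leaving 0.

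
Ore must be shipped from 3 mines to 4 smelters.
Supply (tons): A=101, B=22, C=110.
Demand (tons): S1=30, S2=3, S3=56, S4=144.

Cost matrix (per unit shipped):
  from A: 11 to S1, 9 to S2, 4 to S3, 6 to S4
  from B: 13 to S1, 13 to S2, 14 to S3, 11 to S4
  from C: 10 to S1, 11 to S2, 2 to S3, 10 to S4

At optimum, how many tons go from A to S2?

The minimum-cost plan:
  A–S4: 101 tons
  B–S4: 22 tons
  C–S1: 30 tons
  C–S2: 3 tons
  C–S3: 56 tons
  C–S4: 21 tons
Total cost = 1503.
The route A→S2 is not used.

0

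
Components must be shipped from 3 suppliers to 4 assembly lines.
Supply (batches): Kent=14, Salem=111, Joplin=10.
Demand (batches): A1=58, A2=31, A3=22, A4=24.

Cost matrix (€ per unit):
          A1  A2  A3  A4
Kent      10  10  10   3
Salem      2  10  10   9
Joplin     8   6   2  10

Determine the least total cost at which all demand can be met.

An optimal shipping plan:
  Kent→A4: 14 × €3 = €42
  Salem→A1: 58 × €2 = €116
  Salem→A2: 31 × €10 = €310
  Salem→A3: 12 × €10 = €120
  Salem→A4: 10 × €9 = €90
  Joplin→A3: 10 × €2 = €20
Total = 42 + 116 + 310 + 120 + 90 + 20 = €698.

698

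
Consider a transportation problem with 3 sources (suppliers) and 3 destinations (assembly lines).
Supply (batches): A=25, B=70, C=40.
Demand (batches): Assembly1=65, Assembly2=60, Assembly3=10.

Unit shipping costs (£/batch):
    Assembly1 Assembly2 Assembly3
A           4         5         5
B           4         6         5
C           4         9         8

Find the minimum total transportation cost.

An optimal shipping plan:
  A to Assembly2: 25 batches
  B to Assembly1: 25 batches
  B to Assembly2: 35 batches
  B to Assembly3: 10 batches
  C to Assembly1: 40 batches
Total cost = £645.

645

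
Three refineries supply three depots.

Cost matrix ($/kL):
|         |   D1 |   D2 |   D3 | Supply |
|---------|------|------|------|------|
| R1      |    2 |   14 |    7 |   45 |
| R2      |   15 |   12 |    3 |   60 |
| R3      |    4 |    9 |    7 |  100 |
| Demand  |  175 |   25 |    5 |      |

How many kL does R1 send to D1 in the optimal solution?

Optimal shipments:
  R1→D1: 45 × $2 = $90
  R2→D1: 30 × $15 = $450
  R2→D2: 25 × $12 = $300
  R2→D3: 5 × $3 = $15
  R3→D1: 100 × $4 = $400
Total cost = $1255.
So R1→D1 carries 45 kL.

45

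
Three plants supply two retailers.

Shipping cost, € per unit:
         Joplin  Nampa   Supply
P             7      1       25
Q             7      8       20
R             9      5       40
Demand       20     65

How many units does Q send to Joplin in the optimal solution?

Optimal shipments:
  P->Nampa: 25 × €1 = €25
  Q->Joplin: 20 × €7 = €140
  R->Nampa: 40 × €5 = €200
Total cost = €365.
So Q→Joplin carries 20 units.

20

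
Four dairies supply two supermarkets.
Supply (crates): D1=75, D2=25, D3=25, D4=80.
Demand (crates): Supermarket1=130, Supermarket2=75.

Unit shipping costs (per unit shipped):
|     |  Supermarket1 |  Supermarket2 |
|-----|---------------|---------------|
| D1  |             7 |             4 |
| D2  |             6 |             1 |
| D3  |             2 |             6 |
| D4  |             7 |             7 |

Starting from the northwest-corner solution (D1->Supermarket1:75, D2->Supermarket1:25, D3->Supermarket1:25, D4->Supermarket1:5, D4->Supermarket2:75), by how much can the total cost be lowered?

Current plan cost = 75·7 + 25·6 + 25·2 + 5·7 + 75·7 = 1285.
Optimal plan:
  D1–Supermarket1: 25 × 7 = 175
  D1–Supermarket2: 50 × 4 = 200
  D2–Supermarket2: 25 × 1 = 25
  D3–Supermarket1: 25 × 2 = 50
  D4–Supermarket1: 80 × 7 = 560
Optimal cost = 1010.
Saving = 1285 − 1010 = 275.

275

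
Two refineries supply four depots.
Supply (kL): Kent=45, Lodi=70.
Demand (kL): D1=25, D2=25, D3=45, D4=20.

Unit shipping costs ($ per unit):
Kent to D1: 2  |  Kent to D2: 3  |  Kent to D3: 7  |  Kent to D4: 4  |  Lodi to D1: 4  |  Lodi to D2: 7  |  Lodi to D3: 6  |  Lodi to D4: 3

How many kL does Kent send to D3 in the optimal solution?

0

Solving gives:
  Kent->D1: 20 × $2 = $40
  Kent->D2: 25 × $3 = $75
  Lodi->D1: 5 × $4 = $20
  Lodi->D3: 45 × $6 = $270
  Lodi->D4: 20 × $3 = $60
Total cost = $465.
The route Kent→D3 is not used.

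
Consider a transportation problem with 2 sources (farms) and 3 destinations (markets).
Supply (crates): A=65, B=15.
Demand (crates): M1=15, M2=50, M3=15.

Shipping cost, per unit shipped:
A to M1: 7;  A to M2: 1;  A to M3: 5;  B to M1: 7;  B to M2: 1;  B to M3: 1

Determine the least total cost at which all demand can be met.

One minimum-cost allocation:
  A–M1: 15 × 7 = 105
  A–M2: 50 × 1 = 50
  B–M3: 15 × 1 = 15
Total = 105 + 50 + 15 = 170.
(Supply check: A ships 65; B ships 15.)

170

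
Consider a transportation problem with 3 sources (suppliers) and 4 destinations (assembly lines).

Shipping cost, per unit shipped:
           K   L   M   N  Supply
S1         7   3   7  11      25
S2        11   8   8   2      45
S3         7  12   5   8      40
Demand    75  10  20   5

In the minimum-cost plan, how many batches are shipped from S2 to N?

5

Solving gives:
  S1->K: 15 × 7 = 105
  S1->L: 10 × 3 = 30
  S2->K: 20 × 11 = 220
  S2->M: 20 × 8 = 160
  S2->N: 5 × 2 = 10
  S3->K: 40 × 7 = 280
Total cost = 805.
So S2→N carries 5 batches.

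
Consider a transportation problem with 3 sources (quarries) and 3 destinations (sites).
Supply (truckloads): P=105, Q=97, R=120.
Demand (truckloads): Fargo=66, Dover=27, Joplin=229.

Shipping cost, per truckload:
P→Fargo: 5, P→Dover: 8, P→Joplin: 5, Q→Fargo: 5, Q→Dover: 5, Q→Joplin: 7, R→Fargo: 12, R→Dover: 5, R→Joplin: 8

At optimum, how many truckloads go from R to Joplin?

93

Solving gives:
  P to Joplin: 105 truckloads
  Q to Fargo: 66 truckloads
  Q to Joplin: 31 truckloads
  R to Dover: 27 truckloads
  R to Joplin: 93 truckloads
Total cost = 1951.
So R→Joplin carries 93 truckloads.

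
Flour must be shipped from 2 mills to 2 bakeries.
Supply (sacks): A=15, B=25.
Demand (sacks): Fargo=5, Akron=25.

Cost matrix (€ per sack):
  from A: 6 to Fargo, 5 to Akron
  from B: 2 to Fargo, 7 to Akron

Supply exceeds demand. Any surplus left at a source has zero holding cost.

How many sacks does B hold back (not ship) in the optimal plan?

10

An optimal plan:
  A–Akron: 15 × €5 = €75
  B–Fargo: 5 × €2 = €10
  B–Akron: 10 × €7 = €70
Total cost = €155.
B ships 15 of its 25, leaving 10.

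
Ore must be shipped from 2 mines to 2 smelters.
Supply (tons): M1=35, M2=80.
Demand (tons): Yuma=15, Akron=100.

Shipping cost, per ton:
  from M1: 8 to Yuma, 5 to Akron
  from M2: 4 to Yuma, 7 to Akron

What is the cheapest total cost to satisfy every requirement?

690

Optimal allocation:
  M1→Akron: 35 tons
  M2→Yuma: 15 tons
  M2→Akron: 65 tons
Total cost = 690.
(Supply check: M1 ships 35; M2 ships 80.)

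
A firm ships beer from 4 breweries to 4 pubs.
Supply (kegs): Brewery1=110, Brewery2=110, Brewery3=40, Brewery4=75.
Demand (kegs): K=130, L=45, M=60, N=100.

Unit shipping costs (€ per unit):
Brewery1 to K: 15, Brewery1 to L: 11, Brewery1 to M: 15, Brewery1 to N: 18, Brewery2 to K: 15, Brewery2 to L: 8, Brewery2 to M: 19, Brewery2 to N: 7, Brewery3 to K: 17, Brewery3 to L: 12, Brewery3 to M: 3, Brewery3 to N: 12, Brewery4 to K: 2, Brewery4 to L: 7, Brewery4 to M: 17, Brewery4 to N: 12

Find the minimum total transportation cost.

2560

An optimal shipping plan:
  Brewery1 to K: 55 × €15 = €825
  Brewery1 to L: 35 × €11 = €385
  Brewery1 to M: 20 × €15 = €300
  Brewery2 to L: 10 × €8 = €80
  Brewery2 to N: 100 × €7 = €700
  Brewery3 to M: 40 × €3 = €120
  Brewery4 to K: 75 × €2 = €150
Total = 825 + 385 + 300 + 80 + 700 + 120 + 150 = €2560.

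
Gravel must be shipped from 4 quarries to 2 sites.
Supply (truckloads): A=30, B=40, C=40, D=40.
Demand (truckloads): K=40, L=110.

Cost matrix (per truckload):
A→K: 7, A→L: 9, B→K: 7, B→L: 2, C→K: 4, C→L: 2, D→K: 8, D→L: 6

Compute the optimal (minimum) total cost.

A cheapest plan:
  A to K: 30 × 7 = 210
  B to L: 40 × 2 = 80
  C to K: 10 × 4 = 40
  C to L: 30 × 2 = 60
  D to L: 40 × 6 = 240
Total = 210 + 80 + 40 + 60 + 240 = 630.
(Supply check: A ships 30; B ships 40; C ships 40; D ships 40.)

630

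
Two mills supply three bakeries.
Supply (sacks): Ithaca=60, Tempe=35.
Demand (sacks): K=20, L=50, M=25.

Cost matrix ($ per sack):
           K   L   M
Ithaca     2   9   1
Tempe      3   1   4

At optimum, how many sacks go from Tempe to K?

0

Solving gives:
  Ithaca→K: 20 × $2 = $40
  Ithaca→L: 15 × $9 = $135
  Ithaca→M: 25 × $1 = $25
  Tempe→L: 35 × $1 = $35
Total cost = $235.
The route Tempe→K is not used.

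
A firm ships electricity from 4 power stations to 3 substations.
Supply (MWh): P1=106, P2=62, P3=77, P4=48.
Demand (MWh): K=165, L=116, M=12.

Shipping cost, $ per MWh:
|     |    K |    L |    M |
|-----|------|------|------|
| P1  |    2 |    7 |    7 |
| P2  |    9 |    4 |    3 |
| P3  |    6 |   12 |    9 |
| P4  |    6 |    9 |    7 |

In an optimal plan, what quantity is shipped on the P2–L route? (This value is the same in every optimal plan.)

The minimum-cost plan:
  P1->K: 88 MWh
  P1->L: 18 MWh
  P2->L: 62 MWh
  P3->K: 77 MWh
  P4->L: 36 MWh
  P4->M: 12 MWh
Total cost = $1420.
So P2→L carries 62 MWh.

62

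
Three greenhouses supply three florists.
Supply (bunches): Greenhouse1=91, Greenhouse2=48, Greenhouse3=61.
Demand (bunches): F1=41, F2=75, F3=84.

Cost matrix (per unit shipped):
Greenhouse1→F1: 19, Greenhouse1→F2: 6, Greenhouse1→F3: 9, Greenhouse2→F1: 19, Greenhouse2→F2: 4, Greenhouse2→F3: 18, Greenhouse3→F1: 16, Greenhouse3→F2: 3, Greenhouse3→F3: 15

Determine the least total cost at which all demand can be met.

One minimum-cost allocation:
  Greenhouse1 to F2: 7 × 6 = 42
  Greenhouse1 to F3: 84 × 9 = 756
  Greenhouse2 to F2: 48 × 4 = 192
  Greenhouse3 to F1: 41 × 16 = 656
  Greenhouse3 to F2: 20 × 3 = 60
Total = 42 + 756 + 192 + 656 + 60 = 1706.
(Supply check: Greenhouse1 ships 91; Greenhouse2 ships 48; Greenhouse3 ships 61.)

1706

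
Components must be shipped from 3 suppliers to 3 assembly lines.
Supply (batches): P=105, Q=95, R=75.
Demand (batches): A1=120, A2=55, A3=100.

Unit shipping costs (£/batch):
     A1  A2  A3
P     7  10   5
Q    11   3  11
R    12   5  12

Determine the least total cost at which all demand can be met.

2040

An optimal shipping plan:
  P to A1: 5 batches
  P to A3: 100 batches
  Q to A1: 40 batches
  Q to A2: 55 batches
  R to A1: 75 batches
Total cost = £2040.
(Supply check: P ships 105; Q ships 95; R ships 75.)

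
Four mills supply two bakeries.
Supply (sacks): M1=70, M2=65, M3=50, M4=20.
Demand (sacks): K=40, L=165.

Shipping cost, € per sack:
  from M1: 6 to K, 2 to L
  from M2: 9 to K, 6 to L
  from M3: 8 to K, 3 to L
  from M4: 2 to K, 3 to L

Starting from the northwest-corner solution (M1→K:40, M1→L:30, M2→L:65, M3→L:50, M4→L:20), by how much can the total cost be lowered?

Current plan cost = 40·6 + 30·2 + 65·6 + 50·3 + 20·3 = €900.
Optimal plan:
  M1 to L: 70 sacks
  M2 to K: 20 sacks
  M2 to L: 45 sacks
  M3 to L: 50 sacks
  M4 to K: 20 sacks
Optimal cost = €780.
Saving = 900 − 780 = €120.

120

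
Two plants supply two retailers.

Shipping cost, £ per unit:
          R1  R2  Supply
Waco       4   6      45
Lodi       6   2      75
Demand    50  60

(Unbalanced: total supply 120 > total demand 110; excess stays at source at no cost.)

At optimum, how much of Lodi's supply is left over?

10

Minimum-cost shipments:
  Waco to R1: 45 units
  Lodi to R1: 5 units
  Lodi to R2: 60 units
Total cost = £330.
Lodi ships 65 of its 75, leaving 10.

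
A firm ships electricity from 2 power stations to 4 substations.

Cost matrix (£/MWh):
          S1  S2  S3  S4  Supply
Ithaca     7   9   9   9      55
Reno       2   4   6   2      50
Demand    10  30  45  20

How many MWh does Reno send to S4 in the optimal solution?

Solving gives:
  Ithaca to S1: 10 MWh
  Ithaca to S3: 45 MWh
  Reno to S2: 30 MWh
  Reno to S4: 20 MWh
Total cost = £635.
So Reno→S4 carries 20 MWh.

20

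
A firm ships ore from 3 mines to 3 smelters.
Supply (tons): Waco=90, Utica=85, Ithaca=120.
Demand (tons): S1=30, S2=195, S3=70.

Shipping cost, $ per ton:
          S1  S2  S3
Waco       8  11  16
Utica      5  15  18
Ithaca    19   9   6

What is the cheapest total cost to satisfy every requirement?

2835

A cheapest plan:
  Waco to S2: 90 × $11 = $990
  Utica to S1: 30 × $5 = $150
  Utica to S2: 55 × $15 = $825
  Ithaca to S2: 50 × $9 = $450
  Ithaca to S3: 70 × $6 = $420
Total = 990 + 150 + 825 + 450 + 420 = $2835.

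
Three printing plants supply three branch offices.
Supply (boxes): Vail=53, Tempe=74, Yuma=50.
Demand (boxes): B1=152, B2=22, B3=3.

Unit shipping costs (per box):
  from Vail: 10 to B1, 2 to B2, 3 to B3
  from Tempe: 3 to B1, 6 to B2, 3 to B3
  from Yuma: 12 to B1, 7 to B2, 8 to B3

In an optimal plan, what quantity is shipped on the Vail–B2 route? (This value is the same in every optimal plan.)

22

Optimal shipments:
  Vail->B1: 28 boxes
  Vail->B2: 22 boxes
  Vail->B3: 3 boxes
  Tempe->B1: 74 boxes
  Yuma->B1: 50 boxes
Total cost = 1155.
So Vail→B2 carries 22 boxes.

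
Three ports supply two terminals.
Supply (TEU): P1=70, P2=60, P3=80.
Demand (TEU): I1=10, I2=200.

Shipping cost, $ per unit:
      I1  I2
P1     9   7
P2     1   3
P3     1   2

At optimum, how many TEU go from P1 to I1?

0

Optimal shipments:
  P1->I2: 70 × $7 = $490
  P2->I1: 10 × $1 = $10
  P2->I2: 50 × $3 = $150
  P3->I2: 80 × $2 = $160
Total cost = $810.
The route P1→I1 is not used.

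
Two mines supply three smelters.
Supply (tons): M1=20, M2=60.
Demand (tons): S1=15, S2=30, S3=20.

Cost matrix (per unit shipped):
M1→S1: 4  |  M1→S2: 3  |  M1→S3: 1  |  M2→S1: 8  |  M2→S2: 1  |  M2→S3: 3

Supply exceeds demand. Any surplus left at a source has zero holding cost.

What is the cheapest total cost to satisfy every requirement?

One minimum-cost allocation:
  M1–S1: 15 × 4 = 60
  M1–S3: 5 × 1 = 5
  M2–S2: 30 × 1 = 30
  M2–S3: 15 × 3 = 45
Total = 60 + 5 + 30 + 45 = 140.

140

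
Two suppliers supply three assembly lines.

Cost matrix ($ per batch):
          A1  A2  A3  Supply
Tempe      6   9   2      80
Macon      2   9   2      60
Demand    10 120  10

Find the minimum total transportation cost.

1120

Optimal allocation:
  Tempe–A2: 70 × $9 = $630
  Tempe–A3: 10 × $2 = $20
  Macon–A1: 10 × $2 = $20
  Macon–A2: 50 × $9 = $450
Total = 630 + 20 + 20 + 450 = $1120.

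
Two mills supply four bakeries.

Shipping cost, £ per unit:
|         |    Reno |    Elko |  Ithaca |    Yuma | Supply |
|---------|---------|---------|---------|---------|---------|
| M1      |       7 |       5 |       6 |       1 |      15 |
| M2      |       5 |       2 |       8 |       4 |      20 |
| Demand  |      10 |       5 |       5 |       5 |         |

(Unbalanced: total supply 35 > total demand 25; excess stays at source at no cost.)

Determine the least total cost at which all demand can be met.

A cheapest plan:
  M1->Ithaca: 5 sacks
  M1->Yuma: 5 sacks
  M2->Reno: 10 sacks
  M2->Elko: 5 sacks
Total cost = £95.
(Supply check: M1 ships 10; M2 ships 15.)

95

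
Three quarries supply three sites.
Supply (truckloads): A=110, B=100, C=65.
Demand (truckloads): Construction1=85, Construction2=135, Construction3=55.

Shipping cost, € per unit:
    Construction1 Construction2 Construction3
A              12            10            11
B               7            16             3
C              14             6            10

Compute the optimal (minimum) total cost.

One minimum-cost allocation:
  A->Construction1: 40 × €12 = €480
  A->Construction2: 70 × €10 = €700
  B->Construction1: 45 × €7 = €315
  B->Construction3: 55 × €3 = €165
  C->Construction2: 65 × €6 = €390
Total = 480 + 700 + 315 + 165 + 390 = €2050.
(Supply check: A ships 110; B ships 100; C ships 65.)

2050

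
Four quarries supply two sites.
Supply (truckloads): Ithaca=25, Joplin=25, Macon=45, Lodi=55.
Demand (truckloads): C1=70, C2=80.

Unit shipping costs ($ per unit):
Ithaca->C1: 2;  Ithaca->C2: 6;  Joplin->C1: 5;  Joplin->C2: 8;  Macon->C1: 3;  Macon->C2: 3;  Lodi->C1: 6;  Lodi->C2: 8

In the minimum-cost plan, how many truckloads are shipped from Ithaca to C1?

Solving gives:
  Ithaca→C1: 25 × $2 = $50
  Joplin→C1: 25 × $5 = $125
  Macon→C2: 45 × $3 = $135
  Lodi→C1: 20 × $6 = $120
  Lodi→C2: 35 × $8 = $280
Total cost = $710.
So Ithaca→C1 carries 25 truckloads.

25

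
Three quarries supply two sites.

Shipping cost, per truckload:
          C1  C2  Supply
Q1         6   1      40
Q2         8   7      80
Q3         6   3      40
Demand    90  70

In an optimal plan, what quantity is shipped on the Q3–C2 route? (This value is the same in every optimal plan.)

Optimal shipments:
  Q1 to C2: 40 × 1 = 40
  Q2 to C1: 80 × 8 = 640
  Q3 to C1: 10 × 6 = 60
  Q3 to C2: 30 × 3 = 90
Total cost = 830.
So Q3→C2 carries 30 truckloads.

30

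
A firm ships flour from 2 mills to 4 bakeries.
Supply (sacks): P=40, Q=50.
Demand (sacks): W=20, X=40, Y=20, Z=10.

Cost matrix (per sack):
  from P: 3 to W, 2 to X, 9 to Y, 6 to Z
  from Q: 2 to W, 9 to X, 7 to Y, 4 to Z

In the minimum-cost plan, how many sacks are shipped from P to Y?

The minimum-cost plan:
  P→X: 40 × 2 = 80
  Q→W: 20 × 2 = 40
  Q→Y: 20 × 7 = 140
  Q→Z: 10 × 4 = 40
Total cost = 300.
The route P→Y is not used.

0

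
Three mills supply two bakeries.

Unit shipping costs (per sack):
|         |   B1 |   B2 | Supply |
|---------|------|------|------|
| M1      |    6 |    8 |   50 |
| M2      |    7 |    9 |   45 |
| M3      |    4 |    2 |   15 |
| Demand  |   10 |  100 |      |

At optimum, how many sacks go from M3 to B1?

The minimum-cost plan:
  M1 to B1: 10 × 6 = 60
  M1 to B2: 40 × 8 = 320
  M2 to B2: 45 × 9 = 405
  M3 to B2: 15 × 2 = 30
Total cost = 815.
The route M3→B1 is not used.

0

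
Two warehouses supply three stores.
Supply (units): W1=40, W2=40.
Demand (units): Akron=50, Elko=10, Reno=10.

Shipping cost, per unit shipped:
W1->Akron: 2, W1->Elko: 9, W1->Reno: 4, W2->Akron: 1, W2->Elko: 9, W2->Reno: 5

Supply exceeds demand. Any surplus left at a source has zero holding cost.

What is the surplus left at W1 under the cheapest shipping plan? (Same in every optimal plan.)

An optimal plan:
  W1→Akron: 10 × 2 = 20
  W1→Elko: 10 × 9 = 90
  W1→Reno: 10 × 4 = 40
  W2→Akron: 40 × 1 = 40
Total cost = 190.
W1 ships 30 of its 40, leaving 10.

10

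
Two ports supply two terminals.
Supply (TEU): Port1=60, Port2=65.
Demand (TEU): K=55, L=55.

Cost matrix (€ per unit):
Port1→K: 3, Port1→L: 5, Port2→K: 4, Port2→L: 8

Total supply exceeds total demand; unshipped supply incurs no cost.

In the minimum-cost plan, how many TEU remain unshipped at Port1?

0

Minimum-cost shipments:
  Port1->K: 5 TEU
  Port1->L: 55 TEU
  Port2->K: 50 TEU
Total cost = €490.
Port1 ships 60 of its 60, leaving 0.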